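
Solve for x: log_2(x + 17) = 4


Convert to exponential form: x + 17 = 2^4 = 16
x = 16 - 17 = -1
Check: log_2(-1 + 17) = log_2(16) = log_2(16) = 4 ✓

x = -1


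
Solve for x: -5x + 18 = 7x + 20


Starting with: -5x + 18 = 7x + 20
Move all x terms to left: (-5 - 7)x = 20 - 18
Simplify: -12x = 2
Divide both sides by -12: x = -1/6

x = -1/6


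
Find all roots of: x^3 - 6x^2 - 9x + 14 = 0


Let p(x) = x^3 - 6x^2 - 9x + 14. By the rational root theorem (leading coefficient 1), any rational root is an integer divisor of 14: try ±1, ±2, ... in turn.
Test x = 1: value = 0 ✓, so (x - 1) is a factor.
Synthetic division by (x - 1): bring down 1; 1(1) - 6 = -5; (-5)(1) - 9 = -14; (-14)(1) + 14 = 0 → quotient x^2 - 5x - 14, remainder 0.
Solve the quadratic x^2 - 5x - 14 = 0: discriminant = (-5)^2 - 4(1)(-14) = 25 + 56 = 81.
sqrt(81) = 9, so x = (5 ± 9)/2: x = 7 or x = -2.
Collecting all roots found:

x = -2, x = 1, x = 7


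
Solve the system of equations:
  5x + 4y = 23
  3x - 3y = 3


Using Cramer's rule:
Determinant D = (5)(-3) - (3)(4) = -15 - 12 = -27
Dx = (23)(-3) - (3)(4) = -69 - 12 = -81
Dy = (5)(3) - (3)(23) = 15 - 69 = -54
x = Dx/D = -81/-27 = 3
y = Dy/D = -54/-27 = 2

x = 3, y = 2


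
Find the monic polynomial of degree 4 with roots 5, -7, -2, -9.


A monic polynomial with roots 5, -7, -2, -9 is:
p(x) = (x - 5)(x + 7)(x + 2)(x + 9)
After multiplying by (x - 5): x - 5
After multiplying by (x + 7): x^2 + 2x - 35
After multiplying by (x + 2): x^3 + 4x^2 - 31x - 70
After multiplying by (x + 9): x^4 + 13x^3 + 5x^2 - 349x - 630

x^4 + 13x^3 + 5x^2 - 349x - 630


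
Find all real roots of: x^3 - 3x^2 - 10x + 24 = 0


Let p(x) = x^3 - 3x^2 - 10x + 24. By the rational root theorem (leading coefficient 1), any rational root is an integer divisor of 24: try ±1, ±2, ... in turn.
Test x = 1: value = 12 ≠ 0.
Test x = -1: value = 30 ≠ 0.
Test x = 2: value = 0 ✓, so (x - 2) is a factor.
Synthetic division by (x - 2): bring down 1; 1(2) - 3 = -1; (-1)(2) - 10 = -12; (-12)(2) + 24 = 0 → quotient x^2 - x - 12, remainder 0.
Solve the quadratic x^2 - x - 12 = 0: discriminant = (-1)^2 - 4(1)(-12) = 1 + 48 = 49.
sqrt(49) = 7, so x = (1 ± 7)/2: x = 4 or x = -3.

x = -3, x = 2, x = 4


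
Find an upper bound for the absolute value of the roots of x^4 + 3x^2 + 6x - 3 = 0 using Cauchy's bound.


Cauchy's bound: all roots r satisfy |r| <= 1 + max(|a_i/a_n|) for i = 0,...,n-1
where a_n is the leading coefficient.

Coefficients: [1, 0, 3, 6, -3]
Leading coefficient a_n = 1
Ratios |a_i/a_n|: 0, 3, 6, 3
Maximum ratio: 6
Cauchy's bound: |r| <= 1 + 6 = 7

Upper bound = 7


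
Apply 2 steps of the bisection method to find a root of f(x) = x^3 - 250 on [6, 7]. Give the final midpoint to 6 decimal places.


f(x) = x^3 - 250
f(6) = -34 < 0
f(7) = 93 > 0

Step 1: midpoint = (6.000000 + 7.000000)/2 = 6.500000
  f(6.500000) = 24.625000
  f(mid) > 0, so root is in [6.000000, 6.500000]

Step 2: midpoint = (6.000000 + 6.500000)/2 = 6.250000
  f(6.250000) = -5.859375
  f(mid) < 0, so root is in [6.250000, 6.500000]

midpoint = 6.250000


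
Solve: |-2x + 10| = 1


An absolute value equation |expr| = 1 gives two cases:
Case 1: -2x + 10 = 1
  -2x = -9, so x = 9/2
Case 2: -2x + 10 = -1
  -2x = -11, so x = 11/2

x = 9/2, x = 11/2


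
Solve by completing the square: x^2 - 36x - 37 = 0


Start: x^2 - 36x - 37 = 0
Move constant: x^2 - 36x = 37
Half of -36 is -18, squared is 324
Add 324 to both sides: x^2 - 36x + 324 = 361
(x - 18)^2 = 361
x - 18 = ±19
x = 18 + 19 = 37 or x = 18 - 19 = -1

x = -1, x = 37


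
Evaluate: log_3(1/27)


We need the exponent such that 3^? = 1/27
3^(-3) = 1/3^3 = 1/27
Therefore log_3(1/27) = -3

-3


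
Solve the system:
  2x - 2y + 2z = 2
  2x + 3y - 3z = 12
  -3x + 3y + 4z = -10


Using Cramer's rule. Expand each determinant along the first row.
D  = 2*[3*4 - (-3)*3] - (-2)*[2*4 - (-3)*(-3)] + 2*[2*3 - 3*(-3)]
  = 2*(21) - (-2)*(-1) + 2*(15) = 70
Dx = 2*[3*4 - (-3)*3] - (-2)*[12*4 - (-3)*(-10)] + 2*[12*3 - 3*(-10)]
  = 2*(21) - (-2)*(18) + 2*(66) = 210
Dy = 2*[12*4 - (-3)*(-10)] - 2*[2*4 - (-3)*(-3)] + 2*[2*(-10) - 12*(-3)]
  = 2*(18) - 2*(-1) + 2*(16) = 70
Dz = 2*[3*(-10) - 12*3] - (-2)*[2*(-10) - 12*(-3)] + 2*[2*3 - 3*(-3)]
  = 2*(-66) - (-2)*(16) + 2*(15) = -70
x = Dx/D = 210/70 = 3, y = Dy/D = 70/70 = 1, z = Dz/D = -70/70 = -1
Check eq1: (2)(3) + (-2)(1) + (2)(-1) = 2 = 2 ✓
Check eq2: (2)(3) + (3)(1) + (-3)(-1) = 12 = 12 ✓
Check eq3: (-3)(3) + (3)(1) + (4)(-1) = -10 = -10 ✓

x = 3, y = 1, z = -1


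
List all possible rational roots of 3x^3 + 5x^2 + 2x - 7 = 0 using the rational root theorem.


Rational root theorem: possible roots are ±p/q where:
  p divides the constant term (-7): p ∈ {1, 7}
  q divides the leading coefficient (3): q ∈ {1, 3}

All possible rational roots: -7, -7/3, -1, -1/3, 1/3, 1, 7/3, 7

-7, -7/3, -1, -1/3, 1/3, 1, 7/3, 7


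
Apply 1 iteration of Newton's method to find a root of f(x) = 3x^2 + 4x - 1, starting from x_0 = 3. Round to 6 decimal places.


Newton's method: x_(n+1) = x_n - f(x_n)/f'(x_n)
f(x) = 3x^2 + 4x - 1
f'(x) = 6x + 4

Iteration 1:
  f(3.000000) = 38.000000
  f'(3.000000) = 22.000000
  x_1 = 3.000000 - (38.000000)/(22.000000) = 1.272727

x_1 = 1.272727


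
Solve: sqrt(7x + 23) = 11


Square both sides: 7x + 23 = 11^2 = 121
7x = 121 - 23 = 98
x = 14
Check: sqrt(7*14 + 23) = sqrt(121) = 11 ✓

x = 14


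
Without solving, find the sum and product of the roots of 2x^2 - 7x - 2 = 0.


By Vieta's formulas for ax^2 + bx + c = 0:
  Sum of roots = -b/a
  Product of roots = c/a

Here a = 2, b = -7, c = -2
Sum = -(-7)/2 = 7/2
Product = -2/2 = -1

Sum = 7/2, Product = -1


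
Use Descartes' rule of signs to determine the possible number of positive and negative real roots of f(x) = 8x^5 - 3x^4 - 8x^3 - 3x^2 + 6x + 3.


Descartes' rule of signs:

For positive roots, count sign changes in f(x) = 8x^5 - 3x^4 - 8x^3 - 3x^2 + 6x + 3:
Signs of coefficients: +, -, -, -, +, +
Number of sign changes: 2
Possible positive real roots: 2, 0

For negative roots, examine f(-x) = -8x^5 - 3x^4 + 8x^3 - 3x^2 - 6x + 3:
Signs of coefficients: -, -, +, -, -, +
Number of sign changes: 3
Possible negative real roots: 3, 1

Positive roots: 2 or 0; Negative roots: 3 or 1


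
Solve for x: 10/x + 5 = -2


Subtract 5 from both sides: 10/x = -7
Multiply both sides by x: 10 = -7 * x
Divide by -7: x = -10/7

x = -10/7


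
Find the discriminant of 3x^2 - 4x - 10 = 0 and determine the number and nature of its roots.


For ax^2 + bx + c = 0, discriminant D = b^2 - 4ac
Here a = 3, b = -4, c = -10
D = (-4)^2 - 4(3)(-10) = 16 + 120 = 136

D = 136 > 0 but not a perfect square
The equation has 2 distinct real irrational roots.

Discriminant = 136, 2 distinct real irrational roots


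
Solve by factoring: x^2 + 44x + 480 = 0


We need two numbers that multiply to 480 and add to 44.
Those numbers are 20 and 24 (since 20 * 24 = 480 and 20 + 24 = 44).
So x^2 + 44x + 480 = (x + 20)(x + 24) = 0
Setting each factor to zero: x = -20 or x = -24

x = -24, x = -20


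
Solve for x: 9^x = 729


Express both sides with the same base.
729 = 9^3
Since the bases match: x = 3

x = 3


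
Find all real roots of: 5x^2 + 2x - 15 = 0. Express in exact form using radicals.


Using the quadratic formula: x = (-b ± sqrt(b^2 - 4ac)) / (2a)
Here a = 5, b = 2, c = -15
Discriminant = b^2 - 4ac = 2^2 - 4(5)(-15) = 4 + 300 = 304
Since discriminant = 304 > 0, there are two real roots.
x = (-2 ± 4*sqrt(19)) / 10
Simplifying: x = (-1 ± 2*sqrt(19)) / 5
Numerically: x ≈ 1.5436 or x ≈ -1.9436

x = (-1 + 2*sqrt(19)) / 5 or x = (-1 - 2*sqrt(19)) / 5


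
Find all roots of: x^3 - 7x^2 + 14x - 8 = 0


Let p(x) = x^3 - 7x^2 + 14x - 8. By the rational root theorem (leading coefficient 1), any rational root is an integer divisor of 8: try ±1, ±2, ... in turn.
Test x = 1: value = 0 ✓, so (x - 1) is a factor.
Synthetic division by (x - 1): bring down 1; 1(1) - 7 = -6; (-6)(1) + 14 = 8; 8(1) - 8 = 0 → quotient x^2 - 6x + 8, remainder 0.
Solve the quadratic x^2 - 6x + 8 = 0: discriminant = (-6)^2 - 4(1)(8) = 36 - 32 = 4.
sqrt(4) = 2, so x = (6 ± 2)/2: x = 4 or x = 2.
Collecting all roots found:

x = 1, x = 2, x = 4


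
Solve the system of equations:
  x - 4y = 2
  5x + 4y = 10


Using Cramer's rule:
Determinant D = (1)(4) - (5)(-4) = 4 + 20 = 24
Dx = (2)(4) - (10)(-4) = 8 + 40 = 48
Dy = (1)(10) - (5)(2) = 10 - 10 = 0
x = Dx/D = 48/24 = 2
y = Dy/D = 0/24 = 0

x = 2, y = 0


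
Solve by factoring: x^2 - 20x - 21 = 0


We need two numbers that multiply to -21 and add to -20.
Those numbers are 1 and -21 (since 1 * (-21) = -21 and 1 + (-21) = -20).
So x^2 - 20x - 21 = (x + 1)(x - 21) = 0
Setting each factor to zero: x = -1 or x = 21

x = -1, x = 21


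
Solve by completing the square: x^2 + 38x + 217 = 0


Start: x^2 + 38x + 217 = 0
Move constant: x^2 + 38x = -217
Half of 38 is 19, squared is 361
Add 361 to both sides: x^2 + 38x + 361 = 144
(x + 19)^2 = 144
x + 19 = ±12
x = -19 + 12 = -7 or x = -19 - 12 = -31

x = -31, x = -7


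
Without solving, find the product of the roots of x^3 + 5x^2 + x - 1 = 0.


By Vieta's formulas for x^3 + bx^2 + cx + d = 0:
  r1 + r2 + r3 = -b/a = -5
  r1*r2 + r1*r3 + r2*r3 = c/a = 1
  r1*r2*r3 = -d/a = 1


Product = 1


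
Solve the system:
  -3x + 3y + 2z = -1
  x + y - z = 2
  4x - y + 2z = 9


Using Cramer's rule. Expand each determinant along the first row.
D  = (-3)*[1*2 - (-1)*(-1)] - 3*[1*2 - (-1)*4] + 2*[1*(-1) - 1*4]
  = (-3)*(1) - 3*(6) + 2*(-5) = -31
Dx = (-1)*[1*2 - (-1)*(-1)] - 3*[2*2 - (-1)*9] + 2*[2*(-1) - 1*9]
  = (-1)*(1) - 3*(13) + 2*(-11) = -62
Dy = (-3)*[2*2 - (-1)*9] - (-1)*[1*2 - (-1)*4] + 2*[1*9 - 2*4]
  = (-3)*(13) - (-1)*(6) + 2*(1) = -31
Dz = (-3)*[1*9 - 2*(-1)] - 3*[1*9 - 2*4] + (-1)*[1*(-1) - 1*4]
  = (-3)*(11) - 3*(1) + (-1)*(-5) = -31
x = Dx/D = -62/-31 = 2, y = Dy/D = -31/-31 = 1, z = Dz/D = -31/-31 = 1
Check eq1: (-3)(2) + (3)(1) + (2)(1) = -1 = -1 ✓
Check eq2: (1)(2) + (1)(1) + (-1)(1) = 2 = 2 ✓
Check eq3: (4)(2) + (-1)(1) + (2)(1) = 9 = 9 ✓

x = 2, y = 1, z = 1


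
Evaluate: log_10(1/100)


We need the exponent such that 10^? = 1/100
10^(-2) = 1/10^2 = 1/100
Therefore log_10(1/100) = -2

-2


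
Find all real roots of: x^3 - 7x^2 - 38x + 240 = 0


Let p(x) = x^3 - 7x^2 - 38x + 240. By the rational root theorem (leading coefficient 1), any rational root is an integer divisor of 240: try ±1, ±2, ... in turn.
Test x = 1: value = 196 ≠ 0.
Test x = -1: value = 270 ≠ 0.
Test x = 2: value = 144 ≠ 0.
Test x = -2: value = 280 ≠ 0.
Test x = 3: value = 90 ≠ 0.
Test x = -3: value = 264 ≠ 0.
Test x = 4: value = 40 ≠ 0.
Test x = -4: value = 216 ≠ 0.
Test x = 5: value = 0 ✓, so (x - 5) is a factor.
Synthetic division by (x - 5): bring down 1; 1(5) - 7 = -2; (-2)(5) - 38 = -48; (-48)(5) + 240 = 0 → quotient x^2 - 2x - 48, remainder 0.
Solve the quadratic x^2 - 2x - 48 = 0: discriminant = (-2)^2 - 4(1)(-48) = 4 + 192 = 196.
sqrt(196) = 14, so x = (2 ± 14)/2: x = 8 or x = -6.

x = -6, x = 5, x = 8


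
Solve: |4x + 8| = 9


An absolute value equation |expr| = 9 gives two cases:
Case 1: 4x + 8 = 9
  4x = 1, so x = 1/4
Case 2: 4x + 8 = -9
  4x = -17, so x = -17/4

x = -17/4, x = 1/4


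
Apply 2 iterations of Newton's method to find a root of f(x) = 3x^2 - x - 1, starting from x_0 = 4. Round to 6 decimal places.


Newton's method: x_(n+1) = x_n - f(x_n)/f'(x_n)
f(x) = 3x^2 - x - 1
f'(x) = 6x - 1

Iteration 1:
  f(4.000000) = 43.000000
  f'(4.000000) = 23.000000
  x_1 = 4.000000 - (43.000000)/(23.000000) = 2.130435

Iteration 2:
  f(2.130435) = 10.485822
  f'(2.130435) = 11.782609
  x_2 = 2.130435 - (10.485822)/(11.782609) = 1.240494

x_2 = 1.240494


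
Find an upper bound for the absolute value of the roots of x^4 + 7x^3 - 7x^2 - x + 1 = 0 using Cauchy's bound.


Cauchy's bound: all roots r satisfy |r| <= 1 + max(|a_i/a_n|) for i = 0,...,n-1
where a_n is the leading coefficient.

Coefficients: [1, 7, -7, -1, 1]
Leading coefficient a_n = 1
Ratios |a_i/a_n|: 7, 7, 1, 1
Maximum ratio: 7
Cauchy's bound: |r| <= 1 + 7 = 8

Upper bound = 8


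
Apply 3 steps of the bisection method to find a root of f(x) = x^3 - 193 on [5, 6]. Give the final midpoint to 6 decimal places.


f(x) = x^3 - 193
f(5) = -68 < 0
f(6) = 23 > 0

Step 1: midpoint = (5.000000 + 6.000000)/2 = 5.500000
  f(5.500000) = -26.625000
  f(mid) < 0, so root is in [5.500000, 6.000000]

Step 2: midpoint = (5.500000 + 6.000000)/2 = 5.750000
  f(5.750000) = -2.890625
  f(mid) < 0, so root is in [5.750000, 6.000000]

Step 3: midpoint = (5.750000 + 6.000000)/2 = 5.875000
  f(5.875000) = 9.779297
  f(mid) > 0, so root is in [5.750000, 5.875000]

midpoint = 5.875000


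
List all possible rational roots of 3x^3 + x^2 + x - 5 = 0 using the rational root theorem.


Rational root theorem: possible roots are ±p/q where:
  p divides the constant term (-5): p ∈ {1, 5}
  q divides the leading coefficient (3): q ∈ {1, 3}

All possible rational roots: -5, -5/3, -1, -1/3, 1/3, 1, 5/3, 5

-5, -5/3, -1, -1/3, 1/3, 1, 5/3, 5


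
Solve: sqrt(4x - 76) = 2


Square both sides: 4x - 76 = 2^2 = 4
4x = 4 + 76 = 80
x = 20
Check: sqrt(4*20 - 76) = sqrt(4) = 2 ✓

x = 20


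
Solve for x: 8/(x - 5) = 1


Multiply both sides by (x - 5): 8 = 1(x - 5)
Distribute: 8 = x - 5
x = 8 + 5 = 13
x = 13

x = 13


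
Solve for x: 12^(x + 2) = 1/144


Express both sides with the same base.
1/144 = 12^(-2)
Since the bases match, equate exponents: x + 2 = -2
So x = -2 - (2) = -4

x = -4


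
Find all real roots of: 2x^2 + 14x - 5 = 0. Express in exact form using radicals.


Using the quadratic formula: x = (-b ± sqrt(b^2 - 4ac)) / (2a)
Here a = 2, b = 14, c = -5
Discriminant = b^2 - 4ac = 14^2 - 4(2)(-5) = 196 + 40 = 236
Since discriminant = 236 > 0, there are two real roots.
x = (-14 ± 2*sqrt(59)) / 4
Simplifying: x = (-7 ± sqrt(59)) / 2
Numerically: x ≈ 0.3406 or x ≈ -7.3406

x = (-7 + sqrt(59)) / 2 or x = (-7 - sqrt(59)) / 2


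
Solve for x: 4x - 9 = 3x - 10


Starting with: 4x - 9 = 3x - 10
Move all x terms to left: (4 - 3)x = -10 + 9
Simplify: x = -1
Divide both sides by 1: x = -1

x = -1


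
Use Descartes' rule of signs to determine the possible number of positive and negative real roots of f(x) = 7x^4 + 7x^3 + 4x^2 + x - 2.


Descartes' rule of signs:

For positive roots, count sign changes in f(x) = 7x^4 + 7x^3 + 4x^2 + x - 2:
Signs of coefficients: +, +, +, +, -
Number of sign changes: 1
Possible positive real roots: 1

For negative roots, examine f(-x) = 7x^4 - 7x^3 + 4x^2 - x - 2:
Signs of coefficients: +, -, +, -, -
Number of sign changes: 3
Possible negative real roots: 3, 1

Positive roots: 1; Negative roots: 3 or 1


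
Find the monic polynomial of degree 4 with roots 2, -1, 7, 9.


A monic polynomial with roots 2, -1, 7, 9 is:
p(x) = (x - 2)(x + 1)(x - 7)(x - 9)
After multiplying by (x - 2): x - 2
After multiplying by (x + 1): x^2 - x - 2
After multiplying by (x - 7): x^3 - 8x^2 + 5x + 14
After multiplying by (x - 9): x^4 - 17x^3 + 77x^2 - 31x - 126

x^4 - 17x^3 + 77x^2 - 31x - 126


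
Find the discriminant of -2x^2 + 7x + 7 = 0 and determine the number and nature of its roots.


For ax^2 + bx + c = 0, discriminant D = b^2 - 4ac
Here a = -2, b = 7, c = 7
D = (7)^2 - 4(-2)(7) = 49 + 56 = 105

D = 105 > 0 but not a perfect square
The equation has 2 distinct real irrational roots.

Discriminant = 105, 2 distinct real irrational roots


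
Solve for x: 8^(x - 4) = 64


Express both sides with the same base.
64 = 8^2
Since the bases match, equate exponents: x - 4 = 2
So x = 2 - (-4) = 6

x = 6


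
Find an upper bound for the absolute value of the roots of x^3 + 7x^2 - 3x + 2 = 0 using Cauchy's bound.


Cauchy's bound: all roots r satisfy |r| <= 1 + max(|a_i/a_n|) for i = 0,...,n-1
where a_n is the leading coefficient.

Coefficients: [1, 7, -3, 2]
Leading coefficient a_n = 1
Ratios |a_i/a_n|: 7, 3, 2
Maximum ratio: 7
Cauchy's bound: |r| <= 1 + 7 = 8

Upper bound = 8


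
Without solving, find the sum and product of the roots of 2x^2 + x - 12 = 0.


By Vieta's formulas for ax^2 + bx + c = 0:
  Sum of roots = -b/a
  Product of roots = c/a

Here a = 2, b = 1, c = -12
Sum = -(1)/2 = -1/2
Product = -12/2 = -6

Sum = -1/2, Product = -6


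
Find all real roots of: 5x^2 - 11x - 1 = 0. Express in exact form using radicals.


Using the quadratic formula: x = (-b ± sqrt(b^2 - 4ac)) / (2a)
Here a = 5, b = -11, c = -1
Discriminant = b^2 - 4ac = (-11)^2 - 4(5)(-1) = 121 + 20 = 141
Since discriminant = 141 > 0, there are two real roots.
x = (11 ± sqrt(141)) / 10
Numerically: x ≈ 2.2874 or x ≈ -0.0874

x = (11 + sqrt(141)) / 10 or x = (11 - sqrt(141)) / 10


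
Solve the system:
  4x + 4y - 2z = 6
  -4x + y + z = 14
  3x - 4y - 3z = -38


Using Cramer's rule. Expand each determinant along the first row.
D  = 4*[1*(-3) - 1*(-4)] - 4*[(-4)*(-3) - 1*3] + (-2)*[(-4)*(-4) - 1*3]
  = 4*(1) - 4*(9) + (-2)*(13) = -58
Dx = 6*[1*(-3) - 1*(-4)] - 4*[14*(-3) - 1*(-38)] + (-2)*[14*(-4) - 1*(-38)]
  = 6*(1) - 4*(-4) + (-2)*(-18) = 58
Dy = 4*[14*(-3) - 1*(-38)] - 6*[(-4)*(-3) - 1*3] + (-2)*[(-4)*(-38) - 14*3]
  = 4*(-4) - 6*(9) + (-2)*(110) = -290
Dz = 4*[1*(-38) - 14*(-4)] - 4*[(-4)*(-38) - 14*3] + 6*[(-4)*(-4) - 1*3]
  = 4*(18) - 4*(110) + 6*(13) = -290
x = Dx/D = 58/-58 = -1, y = Dy/D = -290/-58 = 5, z = Dz/D = -290/-58 = 5
Check eq1: (4)(-1) + (4)(5) + (-2)(5) = 6 = 6 ✓
Check eq2: (-4)(-1) + (1)(5) + (1)(5) = 14 = 14 ✓
Check eq3: (3)(-1) + (-4)(5) + (-3)(5) = -38 = -38 ✓

x = -1, y = 5, z = 5


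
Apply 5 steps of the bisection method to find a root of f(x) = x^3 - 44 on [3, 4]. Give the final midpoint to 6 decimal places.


f(x) = x^3 - 44
f(3) = -17 < 0
f(4) = 20 > 0

Step 1: midpoint = (3.000000 + 4.000000)/2 = 3.500000
  f(3.500000) = -1.125000
  f(mid) < 0, so root is in [3.500000, 4.000000]

Step 2: midpoint = (3.500000 + 4.000000)/2 = 3.750000
  f(3.750000) = 8.734375
  f(mid) > 0, so root is in [3.500000, 3.750000]

Step 3: midpoint = (3.500000 + 3.750000)/2 = 3.625000
  f(3.625000) = 3.634766
  f(mid) > 0, so root is in [3.500000, 3.625000]

Step 4: midpoint = (3.500000 + 3.625000)/2 = 3.562500
  f(3.562500) = 1.213135
  f(mid) > 0, so root is in [3.500000, 3.562500]

Step 5: midpoint = (3.500000 + 3.562500)/2 = 3.531250
  f(3.531250) = 0.033722
  f(mid) > 0, so root is in [3.500000, 3.531250]

midpoint = 3.531250


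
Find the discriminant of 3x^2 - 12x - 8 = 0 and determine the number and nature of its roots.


For ax^2 + bx + c = 0, discriminant D = b^2 - 4ac
Here a = 3, b = -12, c = -8
D = (-12)^2 - 4(3)(-8) = 144 + 96 = 240

D = 240 > 0 but not a perfect square
The equation has 2 distinct real irrational roots.

Discriminant = 240, 2 distinct real irrational roots


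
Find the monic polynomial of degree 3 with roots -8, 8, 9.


A monic polynomial with roots -8, 8, 9 is:
p(x) = (x + 8)(x - 8)(x - 9)
After multiplying by (x + 8): x + 8
After multiplying by (x - 8): x^2 - 64
After multiplying by (x - 9): x^3 - 9x^2 - 64x + 576

x^3 - 9x^2 - 64x + 576


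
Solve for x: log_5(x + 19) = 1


Convert to exponential form: x + 19 = 5^1 = 5
x = 5 - 19 = -14
Check: log_5(-14 + 19) = log_5(5) = log_5(5) = 1 ✓

x = -14


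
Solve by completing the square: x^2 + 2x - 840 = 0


Start: x^2 + 2x - 840 = 0
Move constant: x^2 + 2x = 840
Half of 2 is 1, squared is 1
Add 1 to both sides: x^2 + 2x + 1 = 841
(x + 1)^2 = 841
x + 1 = ±29
x = -1 + 29 = 28 or x = -1 - 29 = -30

x = -30, x = 28


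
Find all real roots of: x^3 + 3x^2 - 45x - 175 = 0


Let p(x) = x^3 + 3x^2 - 45x - 175. By the rational root theorem (leading coefficient 1), any rational root is an integer divisor of 175: try ±1, ±2, ... in turn.
Test x = 1: value = -216 ≠ 0.
Test x = -1: value = -128 ≠ 0.
Test x = 5: value = -200 ≠ 0.
Test x = -5: value = 0 ✓, so (x + 5) is a factor.
Synthetic division by (x + 5): bring down 1; 1(-5) + 3 = -2; (-2)(-5) - 45 = -35; (-35)(-5) - 175 = 0 → quotient x^2 - 2x - 35, remainder 0.
Solve the quadratic x^2 - 2x - 35 = 0: discriminant = (-2)^2 - 4(1)(-35) = 4 + 140 = 144.
sqrt(144) = 12, so x = (2 ± 12)/2: x = 7 or x = -5.

x = -5 (multiplicity 2), x = 7


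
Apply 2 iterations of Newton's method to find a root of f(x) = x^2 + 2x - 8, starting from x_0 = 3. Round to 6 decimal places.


Newton's method: x_(n+1) = x_n - f(x_n)/f'(x_n)
f(x) = x^2 + 2x - 8
f'(x) = 2x + 2

Iteration 1:
  f(3.000000) = 7.000000
  f'(3.000000) = 8.000000
  x_1 = 3.000000 - (7.000000)/(8.000000) = 2.125000

Iteration 2:
  f(2.125000) = 0.765625
  f'(2.125000) = 6.250000
  x_2 = 2.125000 - (0.765625)/(6.250000) = 2.002500

x_2 = 2.002500


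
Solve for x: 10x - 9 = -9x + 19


Starting with: 10x - 9 = -9x + 19
Move all x terms to left: (10 + 9)x = 19 + 9
Simplify: 19x = 28
Divide both sides by 19: x = 28/19

x = 28/19


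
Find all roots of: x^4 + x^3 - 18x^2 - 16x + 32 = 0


Let p(x) = x^4 + x^3 - 18x^2 - 16x + 32. By the rational root theorem (leading coefficient 1), any rational root is an integer divisor of 32: try ±1, ±2, ... in turn.
Test x = 1: value = 0 ✓, so (x - 1) is a factor.
Synthetic division by (x - 1): bring down 1; 1(1) + 1 = 2; 2(1) - 18 = -16; (-16)(1) - 16 = -32; (-32)(1) + 32 = 0 → quotient x^3 + 2x^2 - 16x - 32, remainder 0.
Continue with the quotient x^3 + 2x^2 - 16x - 32 (candidates must divide 32; re-test x = 1 first in case it repeats).
Test x = 1: value = -45 ≠ 0.
Test x = -1: value = -15 ≠ 0.
Test x = 2: value = -48 ≠ 0.
Test x = -2: value = 0 ✓, so (x + 2) is a factor.
Synthetic division by (x + 2): bring down 1; 1(-2) + 2 = 0; 0(-2) - 16 = -16; (-16)(-2) - 32 = 0 → quotient x^2 - 16, remainder 0.
Solve the quadratic x^2 - 16 = 0: discriminant = 0^2 - 4(1)(-16) = 0 + 64 = 64.
sqrt(64) = 8, so x = (0 ± 8)/2: x = 4 or x = -4.
Collecting all roots found:

x = -4, x = -2, x = 1, x = 4


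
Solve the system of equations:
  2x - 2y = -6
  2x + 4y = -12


Using Cramer's rule:
Determinant D = (2)(4) - (2)(-2) = 8 + 4 = 12
Dx = (-6)(4) - (-12)(-2) = -24 - 24 = -48
Dy = (2)(-12) - (2)(-6) = -24 + 12 = -12
x = Dx/D = -48/12 = -4
y = Dy/D = -12/12 = -1

x = -4, y = -1


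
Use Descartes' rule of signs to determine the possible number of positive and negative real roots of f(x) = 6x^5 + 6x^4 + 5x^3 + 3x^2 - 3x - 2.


Descartes' rule of signs:

For positive roots, count sign changes in f(x) = 6x^5 + 6x^4 + 5x^3 + 3x^2 - 3x - 2:
Signs of coefficients: +, +, +, +, -, -
Number of sign changes: 1
Possible positive real roots: 1

For negative roots, examine f(-x) = -6x^5 + 6x^4 - 5x^3 + 3x^2 + 3x - 2:
Signs of coefficients: -, +, -, +, +, -
Number of sign changes: 4
Possible negative real roots: 4, 2, 0

Positive roots: 1; Negative roots: 4 or 2 or 0


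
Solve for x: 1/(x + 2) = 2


Multiply both sides by (x + 2): 1 = 2(x + 2)
Distribute: 1 = 2x + 4
2x = 1 - 4 = -3
x = -3/2

x = -3/2


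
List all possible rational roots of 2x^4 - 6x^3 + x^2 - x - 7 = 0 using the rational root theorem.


Rational root theorem: possible roots are ±p/q where:
  p divides the constant term (-7): p ∈ {1, 7}
  q divides the leading coefficient (2): q ∈ {1, 2}

All possible rational roots: -7, -7/2, -1, -1/2, 1/2, 1, 7/2, 7

-7, -7/2, -1, -1/2, 1/2, 1, 7/2, 7


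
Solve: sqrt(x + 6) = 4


Square both sides: x + 6 = 4^2 = 16
x = 16 - 6 = 10
x = 10
Check: sqrt(1*10 + 6) = sqrt(16) = 4 ✓

x = 10


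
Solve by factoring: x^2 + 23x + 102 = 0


We need two numbers that multiply to 102 and add to 23.
Those numbers are 6 and 17 (since 6 * 17 = 102 and 6 + 17 = 23).
So x^2 + 23x + 102 = (x + 6)(x + 17) = 0
Setting each factor to zero: x = -6 or x = -17

x = -17, x = -6


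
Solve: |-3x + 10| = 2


An absolute value equation |expr| = 2 gives two cases:
Case 1: -3x + 10 = 2
  -3x = -8, so x = 8/3
Case 2: -3x + 10 = -2
  -3x = -12, so x = 4

x = 8/3, x = 4


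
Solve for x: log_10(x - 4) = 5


Convert to exponential form: x - 4 = 10^5 = 100000
x = 100000 + 4 = 100004
Check: log_10(100004 - 4) = log_10(100000) = log_10(100000) = 5 ✓

x = 100004


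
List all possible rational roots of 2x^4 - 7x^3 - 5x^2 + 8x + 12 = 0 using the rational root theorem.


Rational root theorem: possible roots are ±p/q where:
  p divides the constant term (12): p ∈ {1, 2, 3, 4, 6, 12}
  q divides the leading coefficient (2): q ∈ {1, 2}

All possible rational roots: -12, -6, -4, -3, -2, -3/2, -1, -1/2, 1/2, 1, 3/2, 2, 3, 4, 6, 12

-12, -6, -4, -3, -2, -3/2, -1, -1/2, 1/2, 1, 3/2, 2, 3, 4, 6, 12


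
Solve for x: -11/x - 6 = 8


Subtract -6 from both sides: -11/x = 14
Multiply both sides by x: -11 = 14 * x
Divide by 14: x = -11/14

x = -11/14


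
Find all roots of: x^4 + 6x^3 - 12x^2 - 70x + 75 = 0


Let p(x) = x^4 + 6x^3 - 12x^2 - 70x + 75. By the rational root theorem (leading coefficient 1), any rational root is an integer divisor of 75: try ±1, ±2, ... in turn.
Test x = 1: value = 0 ✓, so (x - 1) is a factor.
Synthetic division by (x - 1): bring down 1; 1(1) + 6 = 7; 7(1) - 12 = -5; (-5)(1) - 70 = -75; (-75)(1) + 75 = 0 → quotient x^3 + 7x^2 - 5x - 75, remainder 0.
Continue with the quotient x^3 + 7x^2 - 5x - 75 (candidates must divide 75; re-test x = 1 first in case it repeats).
Test x = 1: value = -72 ≠ 0.
Test x = -1: value = -64 ≠ 0.
Test x = 3: value = 0 ✓, so (x - 3) is a factor.
Synthetic division by (x - 3): bring down 1; 1(3) + 7 = 10; 10(3) - 5 = 25; 25(3) - 75 = 0 → quotient x^2 + 10x + 25, remainder 0.
Solve the quadratic x^2 + 10x + 25 = 0: discriminant = 10^2 - 4(1)(25) = 100 - 100 = 0.
Discriminant = 0, so a double root: x = -10/2 = -5.
Collecting all roots found:

x = -5 (multiplicity 2), x = 1, x = 3


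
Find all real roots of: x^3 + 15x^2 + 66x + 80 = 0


Let p(x) = x^3 + 15x^2 + 66x + 80. By the rational root theorem (leading coefficient 1), any rational root is an integer divisor of 80: try ±1, ±2, ... in turn.
Test x = 1: value = 162 ≠ 0.
Test x = -1: value = 28 ≠ 0.
Test x = 2: value = 280 ≠ 0.
Test x = -2: value = 0 ✓, so (x + 2) is a factor.
Synthetic division by (x + 2): bring down 1; 1(-2) + 15 = 13; 13(-2) + 66 = 40; 40(-2) + 80 = 0 → quotient x^2 + 13x + 40, remainder 0.
Solve the quadratic x^2 + 13x + 40 = 0: discriminant = 13^2 - 4(1)(40) = 169 - 160 = 9.
sqrt(9) = 3, so x = (-13 ± 3)/2: x = -5 or x = -8.

x = -8, x = -5, x = -2


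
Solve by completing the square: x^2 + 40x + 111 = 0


Start: x^2 + 40x + 111 = 0
Move constant: x^2 + 40x = -111
Half of 40 is 20, squared is 400
Add 400 to both sides: x^2 + 40x + 400 = 289
(x + 20)^2 = 289
x + 20 = ±17
x = -20 + 17 = -3 or x = -20 - 17 = -37

x = -37, x = -3


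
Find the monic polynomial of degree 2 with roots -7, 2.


A monic polynomial with roots -7, 2 is:
p(x) = (x + 7)(x - 2)
After multiplying by (x + 7): x + 7
After multiplying by (x - 2): x^2 + 5x - 14

x^2 + 5x - 14


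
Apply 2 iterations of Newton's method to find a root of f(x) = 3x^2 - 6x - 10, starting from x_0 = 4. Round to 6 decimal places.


Newton's method: x_(n+1) = x_n - f(x_n)/f'(x_n)
f(x) = 3x^2 - 6x - 10
f'(x) = 6x - 6

Iteration 1:
  f(4.000000) = 14.000000
  f'(4.000000) = 18.000000
  x_1 = 4.000000 - (14.000000)/(18.000000) = 3.222222

Iteration 2:
  f(3.222222) = 1.814815
  f'(3.222222) = 13.333333
  x_2 = 3.222222 - (1.814815)/(13.333333) = 3.086111

x_2 = 3.086111


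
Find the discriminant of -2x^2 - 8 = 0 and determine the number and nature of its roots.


For ax^2 + bx + c = 0, discriminant D = b^2 - 4ac
Here a = -2, b = 0, c = -8
D = (0)^2 - 4(-2)(-8) = 0 - 64 = -64

D = -64 < 0
The equation has no real roots (2 complex conjugate roots).

Discriminant = -64, no real roots (2 complex conjugate roots)


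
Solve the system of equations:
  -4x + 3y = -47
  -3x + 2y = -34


Using Cramer's rule:
Determinant D = (-4)(2) - (-3)(3) = -8 + 9 = 1
Dx = (-47)(2) - (-34)(3) = -94 + 102 = 8
Dy = (-4)(-34) - (-3)(-47) = 136 - 141 = -5
x = Dx/D = 8/1 = 8
y = Dy/D = -5/1 = -5

x = 8, y = -5


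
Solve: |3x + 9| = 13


An absolute value equation |expr| = 13 gives two cases:
Case 1: 3x + 9 = 13
  3x = 4, so x = 4/3
Case 2: 3x + 9 = -13
  3x = -22, so x = -22/3

x = -22/3, x = 4/3


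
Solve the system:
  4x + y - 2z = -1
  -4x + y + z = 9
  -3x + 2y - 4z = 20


Using Cramer's rule. Expand each determinant along the first row.
D  = 4*[1*(-4) - 1*2] - 1*[(-4)*(-4) - 1*(-3)] + (-2)*[(-4)*2 - 1*(-3)]
  = 4*(-6) - 1*(19) + (-2)*(-5) = -33
Dx = (-1)*[1*(-4) - 1*2] - 1*[9*(-4) - 1*20] + (-2)*[9*2 - 1*20]
  = (-1)*(-6) - 1*(-56) + (-2)*(-2) = 66
Dy = 4*[9*(-4) - 1*20] - (-1)*[(-4)*(-4) - 1*(-3)] + (-2)*[(-4)*20 - 9*(-3)]
  = 4*(-56) - (-1)*(19) + (-2)*(-53) = -99
Dz = 4*[1*20 - 9*2] - 1*[(-4)*20 - 9*(-3)] + (-1)*[(-4)*2 - 1*(-3)]
  = 4*(2) - 1*(-53) + (-1)*(-5) = 66
x = Dx/D = 66/-33 = -2, y = Dy/D = -99/-33 = 3, z = Dz/D = 66/-33 = -2
Check eq1: (4)(-2) + (1)(3) + (-2)(-2) = -1 = -1 ✓
Check eq2: (-4)(-2) + (1)(3) + (1)(-2) = 9 = 9 ✓
Check eq3: (-3)(-2) + (2)(3) + (-4)(-2) = 20 = 20 ✓

x = -2, y = 3, z = -2


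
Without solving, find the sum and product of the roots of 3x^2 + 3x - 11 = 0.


By Vieta's formulas for ax^2 + bx + c = 0:
  Sum of roots = -b/a
  Product of roots = c/a

Here a = 3, b = 3, c = -11
Sum = -(3)/3 = -1
Product = -11/3 = -11/3

Sum = -1, Product = -11/3


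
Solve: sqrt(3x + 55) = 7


Square both sides: 3x + 55 = 7^2 = 49
3x = 49 - 55 = -6
x = -2
Check: sqrt(3*(-2) + 55) = sqrt(49) = 7 ✓

x = -2


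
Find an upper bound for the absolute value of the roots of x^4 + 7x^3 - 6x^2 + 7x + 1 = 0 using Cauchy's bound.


Cauchy's bound: all roots r satisfy |r| <= 1 + max(|a_i/a_n|) for i = 0,...,n-1
where a_n is the leading coefficient.

Coefficients: [1, 7, -6, 7, 1]
Leading coefficient a_n = 1
Ratios |a_i/a_n|: 7, 6, 7, 1
Maximum ratio: 7
Cauchy's bound: |r| <= 1 + 7 = 8

Upper bound = 8


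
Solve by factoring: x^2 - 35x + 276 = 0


We need two numbers that multiply to 276 and add to -35.
Those numbers are -23 and -12 (since (-23) * (-12) = 276 and (-23) + (-12) = -35).
So x^2 - 35x + 276 = (x - 23)(x - 12) = 0
Setting each factor to zero: x = 23 or x = 12

x = 12, x = 23


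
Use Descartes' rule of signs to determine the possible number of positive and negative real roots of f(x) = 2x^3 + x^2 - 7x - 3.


Descartes' rule of signs:

For positive roots, count sign changes in f(x) = 2x^3 + x^2 - 7x - 3:
Signs of coefficients: +, +, -, -
Number of sign changes: 1
Possible positive real roots: 1

For negative roots, examine f(-x) = -2x^3 + x^2 + 7x - 3:
Signs of coefficients: -, +, +, -
Number of sign changes: 2
Possible negative real roots: 2, 0

Positive roots: 1; Negative roots: 2 or 0


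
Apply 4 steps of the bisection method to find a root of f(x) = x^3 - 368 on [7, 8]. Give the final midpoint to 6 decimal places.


f(x) = x^3 - 368
f(7) = -25 < 0
f(8) = 144 > 0

Step 1: midpoint = (7.000000 + 8.000000)/2 = 7.500000
  f(7.500000) = 53.875000
  f(mid) > 0, so root is in [7.000000, 7.500000]

Step 2: midpoint = (7.000000 + 7.500000)/2 = 7.250000
  f(7.250000) = 13.078125
  f(mid) > 0, so root is in [7.000000, 7.250000]

Step 3: midpoint = (7.000000 + 7.250000)/2 = 7.125000
  f(7.125000) = -6.294922
  f(mid) < 0, so root is in [7.125000, 7.250000]

Step 4: midpoint = (7.125000 + 7.250000)/2 = 7.187500
  f(7.187500) = 3.307373
  f(mid) > 0, so root is in [7.125000, 7.187500]

midpoint = 7.187500


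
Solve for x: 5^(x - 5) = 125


Express both sides with the same base.
125 = 5^3
Since the bases match, equate exponents: x - 5 = 3
So x = 3 - (-5) = 8

x = 8


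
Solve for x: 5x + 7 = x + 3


Starting with: 5x + 7 = x + 3
Move all x terms to left: (5 - 1)x = 3 - 7
Simplify: 4x = -4
Divide both sides by 4: x = -1

x = -1


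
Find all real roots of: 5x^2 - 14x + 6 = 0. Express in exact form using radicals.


Using the quadratic formula: x = (-b ± sqrt(b^2 - 4ac)) / (2a)
Here a = 5, b = -14, c = 6
Discriminant = b^2 - 4ac = (-14)^2 - 4(5)(6) = 196 - 120 = 76
Since discriminant = 76 > 0, there are two real roots.
x = (14 ± 2*sqrt(19)) / 10
Simplifying: x = (7 ± sqrt(19)) / 5
Numerically: x ≈ 2.2718 or x ≈ 0.5282

x = (7 + sqrt(19)) / 5 or x = (7 - sqrt(19)) / 5


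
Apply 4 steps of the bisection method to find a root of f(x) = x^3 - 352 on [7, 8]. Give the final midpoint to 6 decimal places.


f(x) = x^3 - 352
f(7) = -9 < 0
f(8) = 160 > 0

Step 1: midpoint = (7.000000 + 8.000000)/2 = 7.500000
  f(7.500000) = 69.875000
  f(mid) > 0, so root is in [7.000000, 7.500000]

Step 2: midpoint = (7.000000 + 7.500000)/2 = 7.250000
  f(7.250000) = 29.078125
  f(mid) > 0, so root is in [7.000000, 7.250000]

Step 3: midpoint = (7.000000 + 7.250000)/2 = 7.125000
  f(7.125000) = 9.705078
  f(mid) > 0, so root is in [7.000000, 7.125000]

Step 4: midpoint = (7.000000 + 7.125000)/2 = 7.062500
  f(7.062500) = 0.269775
  f(mid) > 0, so root is in [7.000000, 7.062500]

midpoint = 7.062500


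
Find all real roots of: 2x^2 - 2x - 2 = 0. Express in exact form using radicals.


Using the quadratic formula: x = (-b ± sqrt(b^2 - 4ac)) / (2a)
Here a = 2, b = -2, c = -2
Discriminant = b^2 - 4ac = (-2)^2 - 4(2)(-2) = 4 + 16 = 20
Since discriminant = 20 > 0, there are two real roots.
x = (2 ± 2*sqrt(5)) / 4
Simplifying: x = (1 ± sqrt(5)) / 2
Numerically: x ≈ 1.6180 or x ≈ -0.6180

x = (1 + sqrt(5)) / 2 or x = (1 - sqrt(5)) / 2


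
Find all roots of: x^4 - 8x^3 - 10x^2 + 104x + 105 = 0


Let p(x) = x^4 - 8x^3 - 10x^2 + 104x + 105. By the rational root theorem (leading coefficient 1), any rational root is an integer divisor of 105: try ±1, ±2, ... in turn.
Test x = 1: value = 192 ≠ 0.
Test x = -1: value = 0 ✓, so (x + 1) is a factor.
Synthetic division by (x + 1): bring down 1; 1(-1) - 8 = -9; (-9)(-1) - 10 = -1; (-1)(-1) + 104 = 105; 105(-1) + 105 = 0 → quotient x^3 - 9x^2 - x + 105, remainder 0.
Continue with the quotient x^3 - 9x^2 - x + 105 (candidates must divide 105; re-test x = -1 first in case it repeats).
Test x = -1: value = 96 ≠ 0.
Test x = 3: value = 48 ≠ 0.
Test x = -3: value = 0 ✓, so (x + 3) is a factor.
Synthetic division by (x + 3): bring down 1; 1(-3) - 9 = -12; (-12)(-3) - 1 = 35; 35(-3) + 105 = 0 → quotient x^2 - 12x + 35, remainder 0.
Solve the quadratic x^2 - 12x + 35 = 0: discriminant = (-12)^2 - 4(1)(35) = 144 - 140 = 4.
sqrt(4) = 2, so x = (12 ± 2)/2: x = 7 or x = 5.
Collecting all roots found:

x = -3, x = -1, x = 5, x = 7


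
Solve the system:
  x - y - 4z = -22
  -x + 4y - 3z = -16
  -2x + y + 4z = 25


Using Cramer's rule. Expand each determinant along the first row.
D  = 1*[4*4 - (-3)*1] - (-1)*[(-1)*4 - (-3)*(-2)] + (-4)*[(-1)*1 - 4*(-2)]
  = 1*(19) - (-1)*(-10) + (-4)*(7) = -19
Dx = (-22)*[4*4 - (-3)*1] - (-1)*[(-16)*4 - (-3)*25] + (-4)*[(-16)*1 - 4*25]
  = (-22)*(19) - (-1)*(11) + (-4)*(-116) = 57
Dy = 1*[(-16)*4 - (-3)*25] - (-22)*[(-1)*4 - (-3)*(-2)] + (-4)*[(-1)*25 - (-16)*(-2)]
  = 1*(11) - (-22)*(-10) + (-4)*(-57) = 19
Dz = 1*[4*25 - (-16)*1] - (-1)*[(-1)*25 - (-16)*(-2)] + (-22)*[(-1)*1 - 4*(-2)]
  = 1*(116) - (-1)*(-57) + (-22)*(7) = -95
x = Dx/D = 57/-19 = -3, y = Dy/D = 19/-19 = -1, z = Dz/D = -95/-19 = 5
Check eq1: (1)(-3) + (-1)(-1) + (-4)(5) = -22 = -22 ✓
Check eq2: (-1)(-3) + (4)(-1) + (-3)(5) = -16 = -16 ✓
Check eq3: (-2)(-3) + (1)(-1) + (4)(5) = 25 = 25 ✓

x = -3, y = -1, z = 5


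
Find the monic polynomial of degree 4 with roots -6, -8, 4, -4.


A monic polynomial with roots -6, -8, 4, -4 is:
p(x) = (x + 6)(x + 8)(x - 4)(x + 4)
After multiplying by (x + 6): x + 6
After multiplying by (x + 8): x^2 + 14x + 48
After multiplying by (x - 4): x^3 + 10x^2 - 8x - 192
After multiplying by (x + 4): x^4 + 14x^3 + 32x^2 - 224x - 768

x^4 + 14x^3 + 32x^2 - 224x - 768


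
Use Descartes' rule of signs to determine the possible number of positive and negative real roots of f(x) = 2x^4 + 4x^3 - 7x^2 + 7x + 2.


Descartes' rule of signs:

For positive roots, count sign changes in f(x) = 2x^4 + 4x^3 - 7x^2 + 7x + 2:
Signs of coefficients: +, +, -, +, +
Number of sign changes: 2
Possible positive real roots: 2, 0

For negative roots, examine f(-x) = 2x^4 - 4x^3 - 7x^2 - 7x + 2:
Signs of coefficients: +, -, -, -, +
Number of sign changes: 2
Possible negative real roots: 2, 0

Positive roots: 2 or 0; Negative roots: 2 or 0


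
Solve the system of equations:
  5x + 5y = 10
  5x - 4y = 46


Using Cramer's rule:
Determinant D = (5)(-4) - (5)(5) = -20 - 25 = -45
Dx = (10)(-4) - (46)(5) = -40 - 230 = -270
Dy = (5)(46) - (5)(10) = 230 - 50 = 180
x = Dx/D = -270/-45 = 6
y = Dy/D = 180/-45 = -4

x = 6, y = -4


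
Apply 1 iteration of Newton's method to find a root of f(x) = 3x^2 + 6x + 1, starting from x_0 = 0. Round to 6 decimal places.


Newton's method: x_(n+1) = x_n - f(x_n)/f'(x_n)
f(x) = 3x^2 + 6x + 1
f'(x) = 6x + 6

Iteration 1:
  f(0.000000) = 1.000000
  f'(0.000000) = 6.000000
  x_1 = 0.000000 - (1.000000)/(6.000000) = -0.166667

x_1 = -0.166667


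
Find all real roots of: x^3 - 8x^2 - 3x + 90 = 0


Let p(x) = x^3 - 8x^2 - 3x + 90. By the rational root theorem (leading coefficient 1), any rational root is an integer divisor of 90: try ±1, ±2, ... in turn.
Test x = 1: value = 80 ≠ 0.
Test x = -1: value = 84 ≠ 0.
Test x = 2: value = 60 ≠ 0.
Test x = -2: value = 56 ≠ 0.
Test x = 3: value = 36 ≠ 0.
Test x = -3: value = 0 ✓, so (x + 3) is a factor.
Synthetic division by (x + 3): bring down 1; 1(-3) - 8 = -11; (-11)(-3) - 3 = 30; 30(-3) + 90 = 0 → quotient x^2 - 11x + 30, remainder 0.
Solve the quadratic x^2 - 11x + 30 = 0: discriminant = (-11)^2 - 4(1)(30) = 121 - 120 = 1.
sqrt(1) = 1, so x = (11 ± 1)/2: x = 6 or x = 5.

x = -3, x = 5, x = 6


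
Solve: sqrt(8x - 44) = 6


Square both sides: 8x - 44 = 6^2 = 36
8x = 36 + 44 = 80
x = 10
Check: sqrt(8*10 - 44) = sqrt(36) = 6 ✓

x = 10


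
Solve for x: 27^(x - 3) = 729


Express both sides with the same base.
729 = 27^2
Since the bases match, equate exponents: x - 3 = 2
So x = 2 - (-3) = 5

x = 5


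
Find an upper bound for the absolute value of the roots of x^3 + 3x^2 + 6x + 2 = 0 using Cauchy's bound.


Cauchy's bound: all roots r satisfy |r| <= 1 + max(|a_i/a_n|) for i = 0,...,n-1
where a_n is the leading coefficient.

Coefficients: [1, 3, 6, 2]
Leading coefficient a_n = 1
Ratios |a_i/a_n|: 3, 6, 2
Maximum ratio: 6
Cauchy's bound: |r| <= 1 + 6 = 7

Upper bound = 7


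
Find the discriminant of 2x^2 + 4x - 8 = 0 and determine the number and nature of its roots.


For ax^2 + bx + c = 0, discriminant D = b^2 - 4ac
Here a = 2, b = 4, c = -8
D = (4)^2 - 4(2)(-8) = 16 + 64 = 80

D = 80 > 0 but not a perfect square
The equation has 2 distinct real irrational roots.

Discriminant = 80, 2 distinct real irrational roots


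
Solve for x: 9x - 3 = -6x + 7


Starting with: 9x - 3 = -6x + 7
Move all x terms to left: (9 + 6)x = 7 + 3
Simplify: 15x = 10
Divide both sides by 15: x = 2/3

x = 2/3


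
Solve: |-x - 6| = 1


An absolute value equation |expr| = 1 gives two cases:
Case 1: -x - 6 = 1
  -x = 7, so x = -7
Case 2: -x - 6 = -1
  -x = 5, so x = -5

x = -7, x = -5


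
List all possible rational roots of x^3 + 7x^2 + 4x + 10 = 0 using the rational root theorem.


Rational root theorem: possible roots are ±p/q where:
  p divides the constant term (10): p ∈ {1, 2, 5, 10}
  q divides the leading coefficient (1): q ∈ {1}

All possible rational roots: -10, -5, -2, -1, 1, 2, 5, 10

-10, -5, -2, -1, 1, 2, 5, 10


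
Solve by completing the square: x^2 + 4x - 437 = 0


Start: x^2 + 4x - 437 = 0
Move constant: x^2 + 4x = 437
Half of 4 is 2, squared is 4
Add 4 to both sides: x^2 + 4x + 4 = 441
(x + 2)^2 = 441
x + 2 = ±21
x = -2 + 21 = 19 or x = -2 - 21 = -23

x = -23, x = 19


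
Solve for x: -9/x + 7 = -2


Subtract 7 from both sides: -9/x = -9
Multiply both sides by x: -9 = -9 * x
Divide by -9: x = 1

x = 1


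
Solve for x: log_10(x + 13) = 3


Convert to exponential form: x + 13 = 10^3 = 1000
x = 1000 - 13 = 987
Check: log_10(987 + 13) = log_10(1000) = log_10(1000) = 3 ✓

x = 987
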